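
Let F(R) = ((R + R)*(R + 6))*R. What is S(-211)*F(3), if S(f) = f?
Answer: -34182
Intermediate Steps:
F(R) = 2*R²*(6 + R) (F(R) = ((2*R)*(6 + R))*R = (2*R*(6 + R))*R = 2*R²*(6 + R))
S(-211)*F(3) = -422*3²*(6 + 3) = -422*9*9 = -211*162 = -34182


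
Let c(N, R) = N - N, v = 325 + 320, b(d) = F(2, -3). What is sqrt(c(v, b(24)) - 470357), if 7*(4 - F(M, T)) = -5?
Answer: I*sqrt(470357) ≈ 685.83*I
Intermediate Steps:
F(M, T) = 33/7 (F(M, T) = 4 - 1/7*(-5) = 4 + 5/7 = 33/7)
b(d) = 33/7
v = 645
c(N, R) = 0
sqrt(c(v, b(24)) - 470357) = sqrt(0 - 470357) = sqrt(-470357) = I*sqrt(470357)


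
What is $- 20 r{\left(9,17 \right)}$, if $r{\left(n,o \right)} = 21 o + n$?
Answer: $-7320$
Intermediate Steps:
$r{\left(n,o \right)} = n + 21 o$
$- 20 r{\left(9,17 \right)} = - 20 \left(9 + 21 \cdot 17\right) = - 20 \left(9 + 357\right) = \left(-20\right) 366 = -7320$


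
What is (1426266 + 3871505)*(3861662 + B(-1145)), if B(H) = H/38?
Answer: 777405570357481/38 ≈ 2.0458e+13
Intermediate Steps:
B(H) = H/38 (B(H) = H*(1/38) = H/38)
(1426266 + 3871505)*(3861662 + B(-1145)) = (1426266 + 3871505)*(3861662 + (1/38)*(-1145)) = 5297771*(3861662 - 1145/38) = 5297771*(146742011/38) = 777405570357481/38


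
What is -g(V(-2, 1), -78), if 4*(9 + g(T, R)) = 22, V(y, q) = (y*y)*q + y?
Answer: 7/2 ≈ 3.5000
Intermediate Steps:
V(y, q) = y + q*y**2 (V(y, q) = y**2*q + y = q*y**2 + y = y + q*y**2)
g(T, R) = -7/2 (g(T, R) = -9 + (1/4)*22 = -9 + 11/2 = -7/2)
-g(V(-2, 1), -78) = -1*(-7/2) = 7/2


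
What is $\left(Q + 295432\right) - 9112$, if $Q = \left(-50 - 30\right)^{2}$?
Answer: $292720$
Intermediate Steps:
$Q = 6400$ ($Q = \left(-80\right)^{2} = 6400$)
$\left(Q + 295432\right) - 9112 = \left(6400 + 295432\right) - 9112 = 301832 - 9112 = 292720$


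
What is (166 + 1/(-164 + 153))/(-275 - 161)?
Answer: -1825/4796 ≈ -0.38053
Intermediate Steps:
(166 + 1/(-164 + 153))/(-275 - 161) = (166 + 1/(-11))/(-436) = (166 - 1/11)*(-1/436) = (1825/11)*(-1/436) = -1825/4796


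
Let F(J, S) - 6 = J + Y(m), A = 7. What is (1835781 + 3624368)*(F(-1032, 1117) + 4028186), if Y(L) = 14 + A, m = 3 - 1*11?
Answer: 21989008309969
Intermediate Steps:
m = -8 (m = 3 - 11 = -8)
Y(L) = 21 (Y(L) = 14 + 7 = 21)
F(J, S) = 27 + J (F(J, S) = 6 + (J + 21) = 6 + (21 + J) = 27 + J)
(1835781 + 3624368)*(F(-1032, 1117) + 4028186) = (1835781 + 3624368)*((27 - 1032) + 4028186) = 5460149*(-1005 + 4028186) = 5460149*4027181 = 21989008309969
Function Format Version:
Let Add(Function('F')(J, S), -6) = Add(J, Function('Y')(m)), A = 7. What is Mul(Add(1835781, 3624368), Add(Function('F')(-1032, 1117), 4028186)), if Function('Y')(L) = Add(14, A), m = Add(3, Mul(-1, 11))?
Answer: 21989008309969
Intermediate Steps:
m = -8 (m = Add(3, -11) = -8)
Function('Y')(L) = 21 (Function('Y')(L) = Add(14, 7) = 21)
Function('F')(J, S) = Add(27, J) (Function('F')(J, S) = Add(6, Add(J, 21)) = Add(6, Add(21, J)) = Add(27, J))
Mul(Add(1835781, 3624368), Add(Function('F')(-1032, 1117), 4028186)) = Mul(Add(1835781, 3624368), Add(Add(27, -1032), 4028186)) = Mul(5460149, Add(-1005, 4028186)) = Mul(5460149, 4027181) = 21989008309969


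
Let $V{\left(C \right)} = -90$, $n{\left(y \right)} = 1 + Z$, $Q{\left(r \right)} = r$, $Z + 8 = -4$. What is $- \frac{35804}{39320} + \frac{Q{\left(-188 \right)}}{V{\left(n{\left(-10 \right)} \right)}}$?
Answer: $\frac{20849}{17694} \approx 1.1783$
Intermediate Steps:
$Z = -12$ ($Z = -8 - 4 = -12$)
$n{\left(y \right)} = -11$ ($n{\left(y \right)} = 1 - 12 = -11$)
$- \frac{35804}{39320} + \frac{Q{\left(-188 \right)}}{V{\left(n{\left(-10 \right)} \right)}} = - \frac{35804}{39320} - \frac{188}{-90} = \left(-35804\right) \frac{1}{39320} - - \frac{94}{45} = - \frac{8951}{9830} + \frac{94}{45} = \frac{20849}{17694}$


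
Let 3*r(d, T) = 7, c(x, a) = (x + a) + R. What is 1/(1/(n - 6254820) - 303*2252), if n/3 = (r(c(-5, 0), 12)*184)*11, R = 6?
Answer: -6240652/4258346336113 ≈ -1.4655e-6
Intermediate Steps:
c(x, a) = 6 + a + x (c(x, a) = (x + a) + 6 = (a + x) + 6 = 6 + a + x)
r(d, T) = 7/3 (r(d, T) = (1/3)*7 = 7/3)
n = 14168 (n = 3*(((7/3)*184)*11) = 3*((1288/3)*11) = 3*(14168/3) = 14168)
1/(1/(n - 6254820) - 303*2252) = 1/(1/(14168 - 6254820) - 303*2252) = 1/(1/(-6240652) - 682356) = 1/(-1/6240652 - 682356) = 1/(-4258346336113/6240652) = -6240652/4258346336113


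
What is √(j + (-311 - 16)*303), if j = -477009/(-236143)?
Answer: 3*I*√613888036771898/236143 ≈ 314.77*I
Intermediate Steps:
j = 477009/236143 (j = -477009*(-1/236143) = 477009/236143 ≈ 2.0200)
√(j + (-311 - 16)*303) = √(477009/236143 + (-311 - 16)*303) = √(477009/236143 - 327*303) = √(477009/236143 - 99081) = √(-23396807574/236143) = 3*I*√613888036771898/236143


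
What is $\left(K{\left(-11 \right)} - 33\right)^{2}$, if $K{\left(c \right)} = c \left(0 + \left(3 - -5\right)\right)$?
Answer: $14641$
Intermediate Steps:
$K{\left(c \right)} = 8 c$ ($K{\left(c \right)} = c \left(0 + \left(3 + 5\right)\right) = c \left(0 + 8\right) = c 8 = 8 c$)
$\left(K{\left(-11 \right)} - 33\right)^{2} = \left(8 \left(-11\right) - 33\right)^{2} = \left(-88 - 33\right)^{2} = \left(-121\right)^{2} = 14641$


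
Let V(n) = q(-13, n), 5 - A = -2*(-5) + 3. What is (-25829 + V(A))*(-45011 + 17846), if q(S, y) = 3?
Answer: 701563290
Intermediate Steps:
A = -8 (A = 5 - (-2*(-5) + 3) = 5 - (10 + 3) = 5 - 1*13 = 5 - 13 = -8)
V(n) = 3
(-25829 + V(A))*(-45011 + 17846) = (-25829 + 3)*(-45011 + 17846) = -25826*(-27165) = 701563290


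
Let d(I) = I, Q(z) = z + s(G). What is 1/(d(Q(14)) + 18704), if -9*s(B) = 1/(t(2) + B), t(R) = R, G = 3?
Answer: 45/842309 ≈ 5.3425e-5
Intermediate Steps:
s(B) = -1/(9*(2 + B))
Q(z) = -1/45 + z (Q(z) = z - 1/(18 + 9*3) = z - 1/(18 + 27) = z - 1/45 = -1/45 + z)
1/(d(Q(14)) + 18704) = 1/((-1/45 + 14) + 18704) = 1/(629/45 + 18704) = 1/(842309/45) = 45/842309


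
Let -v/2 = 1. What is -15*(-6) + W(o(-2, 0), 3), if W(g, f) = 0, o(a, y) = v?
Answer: 90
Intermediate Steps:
v = -2 (v = -2*1 = -2)
o(a, y) = -2
-15*(-6) + W(o(-2, 0), 3) = -15*(-6) + 0 = 90 + 0 = 90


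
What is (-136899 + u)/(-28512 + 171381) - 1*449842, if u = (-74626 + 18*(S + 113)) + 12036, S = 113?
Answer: -64268672119/142869 ≈ -4.4984e+5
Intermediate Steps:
u = -58522 (u = (-74626 + 18*(113 + 113)) + 12036 = (-74626 + 18*226) + 12036 = (-74626 + 4068) + 12036 = -70558 + 12036 = -58522)
(-136899 + u)/(-28512 + 171381) - 1*449842 = (-136899 - 58522)/(-28512 + 171381) - 1*449842 = -195421/142869 - 449842 = -64268672119/142869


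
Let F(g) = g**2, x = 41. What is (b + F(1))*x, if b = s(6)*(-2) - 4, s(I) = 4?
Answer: -451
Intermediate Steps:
b = -12 (b = 4*(-2) - 4 = -8 - 4 = -12)
(b + F(1))*x = (-12 + 1**2)*41 = (-12 + 1)*41 = -11*41 = -451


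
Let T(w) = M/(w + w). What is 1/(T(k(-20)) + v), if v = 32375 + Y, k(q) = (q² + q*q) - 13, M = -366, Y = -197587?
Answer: -787/130022027 ≈ -6.0528e-6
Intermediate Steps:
k(q) = -13 + 2*q² (k(q) = (q² + q²) - 13 = 2*q² - 13 = -13 + 2*q²)
v = -165212 (v = 32375 - 197587 = -165212)
T(w) = -183/w (T(w) = -366/(w + w) = -366*1/(2*w) = -183/w)
1/(T(k(-20)) + v) = 1/(-183/(-13 + 2*(-20)²) - 165212) = 1/(-183/(-13 + 2*400) - 165212) = 1/(-183/(-13 + 800) - 165212) = 1/(-183/787 - 165212) = 1/(-130022027/787) = -787/130022027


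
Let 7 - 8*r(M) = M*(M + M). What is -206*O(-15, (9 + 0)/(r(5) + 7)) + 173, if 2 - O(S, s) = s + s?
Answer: 26557/13 ≈ 2042.8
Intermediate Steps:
r(M) = 7/8 - M²/4 (r(M) = 7/8 - M*(M + M)/8 = 7/8 - M*2*M/8 = 7/8 - M²/4)
O(S, s) = 2 - 2*s (O(S, s) = 2 - (s + s) = 2 - 2*s)
-206*O(-15, (9 + 0)/(r(5) + 7)) + 173 = -206*(2 - 2*(9 + 0)/((7/8 - ¼*5²) + 7)) + 173 = -206*(2 - 18/((7/8 - ¼*25) + 7)) + 173 = -206*(2 - 18/((7/8 - 25/4) + 7)) + 173 = -206*(2 - 18/(-43/8 + 7)) + 173 = -206*(2 - 18/13/8) + 173 = -206*(2 - 18*8/13) + 173 = -206*(2 - 2*72/13) + 173 = -206*(2 - 144/13) + 173 = -206*(-118/13) + 173 = 24308/13 + 173 = 26557/13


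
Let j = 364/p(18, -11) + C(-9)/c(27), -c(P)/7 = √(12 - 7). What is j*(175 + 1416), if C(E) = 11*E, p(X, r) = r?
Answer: -579124/11 + 157509*√5/35 ≈ -42585.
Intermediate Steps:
c(P) = -7*√5 (c(P) = -7*√(12 - 7) = -7*√5)
j = -364/11 + 99*√5/35 (j = 364/(-11) + (11*(-9))/((-7*√5)) = 364*(-1/11) - (-99)*√5/35 = -364/11 + 99*√5/35 ≈ -26.766)
j*(175 + 1416) = (-364/11 + 99*√5/35)*(175 + 1416) = (-364/11 + 99*√5/35)*1591 = -579124/11 + 157509*√5/35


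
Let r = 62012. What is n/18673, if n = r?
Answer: 62012/18673 ≈ 3.3209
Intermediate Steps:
n = 62012
n/18673 = 62012/18673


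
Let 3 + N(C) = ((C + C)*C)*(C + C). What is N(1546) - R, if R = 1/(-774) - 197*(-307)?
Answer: 11440042651189/774 ≈ 1.4780e+10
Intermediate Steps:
R = 46810745/774 (R = -1/774 + 60479 = 46810745/774 ≈ 60479.)
N(C) = -3 + 4*C**3 (N(C) = -3 + ((C + C)*C)*(C + C) = -3 + ((2*C)*C)*(2*C) = -3 + (2*C**2)*(2*C) = -3 + 4*C**3)
N(1546) - R = (-3 + 4*1546**3) - 1*46810745/774 = (-3 + 4*3695119336) - 46810745/774 = (-3 + 14780477344) - 46810745/774 = 14780477341 - 46810745/774 = 11440042651189/774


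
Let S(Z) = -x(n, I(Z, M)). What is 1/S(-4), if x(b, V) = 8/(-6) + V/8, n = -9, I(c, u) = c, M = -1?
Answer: 6/11 ≈ 0.54545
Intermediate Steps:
x(b, V) = -4/3 + V/8 (x(b, V) = 8*(-⅙) + V*(⅛) = -4/3 + V/8)
S(Z) = 4/3 - Z/8 (S(Z) = -(-4/3 + Z/8) = 4/3 - Z/8)
1/S(-4) = 1/(4/3 - ⅛*(-4)) = 1/(4/3 + ½) = 1/(11/6) = 6/11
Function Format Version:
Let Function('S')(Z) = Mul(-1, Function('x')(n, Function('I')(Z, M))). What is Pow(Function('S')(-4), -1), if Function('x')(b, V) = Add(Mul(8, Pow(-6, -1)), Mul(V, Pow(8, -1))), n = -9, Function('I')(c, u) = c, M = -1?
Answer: Rational(6, 11) ≈ 0.54545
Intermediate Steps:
Function('x')(b, V) = Add(Rational(-4, 3), Mul(Rational(1, 8), V)) (Function('x')(b, V) = Add(Mul(8, Rational(-1, 6)), Mul(V, Rational(1, 8))) = Add(Rational(-4, 3), Mul(Rational(1, 8), V)))
Function('S')(Z) = Add(Rational(4, 3), Mul(Rational(-1, 8), Z)) (Function('S')(Z) = Mul(-1, Add(Rational(-4, 3), Mul(Rational(1, 8), Z))) = Add(Rational(4, 3), Mul(Rational(-1, 8), Z)))
Pow(Function('S')(-4), -1) = Pow(Add(Rational(4, 3), Mul(Rational(-1, 8), -4)), -1) = Pow(Add(Rational(4, 3), Rational(1, 2)), -1) = Pow(Rational(11, 6), -1) = Rational(6, 11)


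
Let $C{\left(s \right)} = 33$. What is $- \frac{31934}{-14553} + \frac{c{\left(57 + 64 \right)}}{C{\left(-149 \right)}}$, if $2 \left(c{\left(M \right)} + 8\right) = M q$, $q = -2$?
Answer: $- \frac{3565}{2079} \approx -1.7148$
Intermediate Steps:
$c{\left(M \right)} = -8 - M$ ($c{\left(M \right)} = -8 + \frac{M \left(-2\right)}{2} = -8 + \frac{\left(-2\right) M}{2} = -8 - M$)
$- \frac{31934}{-14553} + \frac{c{\left(57 + 64 \right)}}{C{\left(-149 \right)}} = - \frac{31934}{-14553} + \frac{-8 - \left(57 + 64\right)}{33} = \left(-31934\right) \left(- \frac{1}{14553}\right) + \left(-8 - 121\right) \frac{1}{33} = \frac{4562}{2079} + \left(-8 - 121\right) \frac{1}{33} = \frac{4562}{2079} - \frac{43}{11} = - \frac{3565}{2079}$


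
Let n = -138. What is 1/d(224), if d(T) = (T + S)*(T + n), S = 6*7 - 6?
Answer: 1/22360 ≈ 4.4723e-5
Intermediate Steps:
S = 36 (S = 42 - 6 = 36)
d(T) = (-138 + T)*(36 + T) (d(T) = (T + 36)*(T - 138) = (36 + T)*(-138 + T) = (-138 + T)*(36 + T))
1/d(224) = 1/(-4968 + 224² - 102*224) = 1/(-4968 + 50176 - 22848) = 1/22360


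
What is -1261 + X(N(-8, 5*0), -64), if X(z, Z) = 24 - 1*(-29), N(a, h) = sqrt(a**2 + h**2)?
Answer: -1208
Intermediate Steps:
X(z, Z) = 53 (X(z, Z) = 24 + 29 = 53)
-1261 + X(N(-8, 5*0), -64) = -1261 + 53 = -1208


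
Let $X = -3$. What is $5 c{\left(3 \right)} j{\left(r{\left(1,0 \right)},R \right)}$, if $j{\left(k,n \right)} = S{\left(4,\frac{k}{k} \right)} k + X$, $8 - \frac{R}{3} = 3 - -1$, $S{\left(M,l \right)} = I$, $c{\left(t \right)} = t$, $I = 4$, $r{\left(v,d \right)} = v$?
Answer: $15$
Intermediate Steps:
$S{\left(M,l \right)} = 4$
$R = 12$ ($R = 24 - 3 \left(3 - -1\right) = 24 - 3 \left(3 + 1\right) = 24 - 12 = 12$)
$j{\left(k,n \right)} = -3 + 4 k$ ($j{\left(k,n \right)} = 4 k - 3 = -3 + 4 k$)
$5 c{\left(3 \right)} j{\left(r{\left(1,0 \right)},R \right)} = 5 \cdot 3 \left(-3 + 4 \cdot 1\right) = 15 \left(-3 + 4\right) = 15 \cdot 1 = 15$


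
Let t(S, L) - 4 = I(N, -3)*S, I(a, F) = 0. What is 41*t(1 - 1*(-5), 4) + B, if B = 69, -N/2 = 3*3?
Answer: 233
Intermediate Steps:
N = -18 (N = -6*3 = -2*9 = -18)
t(S, L) = 4 (t(S, L) = 4 + 0*S = 4 + 0 = 4)
41*t(1 - 1*(-5), 4) + B = 41*4 + 69 = 164 + 69 = 233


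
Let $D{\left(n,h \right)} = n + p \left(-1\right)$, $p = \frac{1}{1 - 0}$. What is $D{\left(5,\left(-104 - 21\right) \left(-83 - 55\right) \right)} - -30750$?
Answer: $30754$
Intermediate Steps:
$p = 1$ ($p = \frac{1}{1 + \left(-5 + 5\right)} = \frac{1}{1 + 0} = 1^{-1} = 1$)
$D{\left(n,h \right)} = -1 + n$ ($D{\left(n,h \right)} = n + 1 \left(-1\right) = n - 1 = -1 + n$)
$D{\left(5,\left(-104 - 21\right) \left(-83 - 55\right) \right)} - -30750 = \left(-1 + 5\right) - -30750 = 4 + 30750 = 30754$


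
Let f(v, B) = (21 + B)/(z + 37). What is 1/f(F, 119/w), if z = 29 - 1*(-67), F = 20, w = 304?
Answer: 5776/929 ≈ 6.2174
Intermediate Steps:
z = 96 (z = 29 + 67 = 96)
f(v, B) = 3/19 + B/133 (f(v, B) = (21 + B)/(96 + 37) = (21 + B)/133 = (21 + B)*(1/133) = 3/19 + B/133)
1/f(F, 119/w) = 1/(3/19 + (119/304)/133) = 1/(3/19 + (119*(1/304))/133) = 1/(3/19 + (1/133)*(119/304)) = 1/(3/19 + 17/5776) = 1/(929/5776) = 5776/929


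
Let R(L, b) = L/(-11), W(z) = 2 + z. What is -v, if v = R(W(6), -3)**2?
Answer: -64/121 ≈ -0.52893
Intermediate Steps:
R(L, b) = -L/11 (R(L, b) = L*(-1/11) = -L/11)
v = 64/121 (v = (-(2 + 6)/11)**2 = (-1/11*8)**2 = (-8/11)**2 = 64/121 ≈ 0.52893)
-v = -1*64/121 = -64/121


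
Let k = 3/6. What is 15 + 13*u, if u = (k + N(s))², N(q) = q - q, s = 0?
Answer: 73/4 ≈ 18.250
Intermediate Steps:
N(q) = 0
k = ½ (k = 3*(⅙) = ½ ≈ 0.50000)
u = ¼ (u = (½ + 0)² = (½)² = ¼ ≈ 0.25000)
15 + 13*u = 15 + 13*(¼) = 15 + 13/4 = 73/4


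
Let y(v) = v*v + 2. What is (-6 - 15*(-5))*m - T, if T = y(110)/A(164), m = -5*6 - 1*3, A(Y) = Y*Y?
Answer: -30627147/13448 ≈ -2277.4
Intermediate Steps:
A(Y) = Y²
m = -33 (m = -30 - 3 = -33)
y(v) = 2 + v² (y(v) = v² + 2 = 2 + v²)
T = 6051/13448 (T = (2 + 110²)/(164²) = (2 + 12100)/26896 = 12102*(1/26896) = 6051/13448 ≈ 0.44996)
(-6 - 15*(-5))*m - T = (-6 - 15*(-5))*(-33) - 1*6051/13448 = (-6 + 75)*(-33) - 6051/13448 = 69*(-33) - 6051/13448 = -2277 - 6051/13448 = -30627147/13448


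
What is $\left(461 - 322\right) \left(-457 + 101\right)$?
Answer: $-49484$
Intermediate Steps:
$\left(461 - 322\right) \left(-457 + 101\right) = 139 \left(-356\right) = -49484$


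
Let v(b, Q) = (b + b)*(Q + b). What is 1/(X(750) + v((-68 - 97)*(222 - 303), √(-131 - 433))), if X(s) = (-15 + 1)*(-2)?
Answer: 178623239/63812724508700042 - 13365*I*√141/31906362254350021 ≈ 2.7992e-9 - 4.9739e-12*I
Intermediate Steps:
v(b, Q) = 2*b*(Q + b) (v(b, Q) = (2*b)*(Q + b) = 2*b*(Q + b))
X(s) = 28 (X(s) = -14*(-2) = 28)
1/(X(750) + v((-68 - 97)*(222 - 303), √(-131 - 433))) = 1/(28 + 2*((-68 - 97)*(222 - 303))*(√(-131 - 433) + (-68 - 97)*(222 - 303))) = 1/(28 + 2*(-165*(-81))*(√(-564) - 165*(-81))) = 1/(28 + 2*13365*(2*I*√141 + 13365)) = 1/(28 + 2*13365*(13365 + 2*I*√141)) = 1/(28 + (357246450 + 53460*I*√141)) = 1/(357246478 + 53460*I*√141)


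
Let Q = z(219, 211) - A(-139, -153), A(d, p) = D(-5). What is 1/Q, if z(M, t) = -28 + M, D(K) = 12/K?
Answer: 5/967 ≈ 0.0051706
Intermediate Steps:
A(d, p) = -12/5 (A(d, p) = 12/(-5) = 12*(-⅕) = -12/5)
Q = 967/5 (Q = (-28 + 219) - 1*(-12/5) = 191 + 12/5 = 967/5 ≈ 193.40)
1/Q = 1/(967/5) = 5/967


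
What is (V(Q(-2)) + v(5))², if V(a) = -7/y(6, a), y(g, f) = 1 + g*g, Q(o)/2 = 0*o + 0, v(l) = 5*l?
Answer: 842724/1369 ≈ 615.58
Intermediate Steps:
Q(o) = 0 (Q(o) = 2*(0*o + 0) = 2*(0 + 0) = 2*0 = 0)
y(g, f) = 1 + g²
V(a) = -7/37 (V(a) = -7/(1 + 6²) = -7/(1 + 36) = -7/37)
(V(Q(-2)) + v(5))² = (-7/37 + 5*5)² = (-7/37 + 25)² = (918/37)² = 842724/1369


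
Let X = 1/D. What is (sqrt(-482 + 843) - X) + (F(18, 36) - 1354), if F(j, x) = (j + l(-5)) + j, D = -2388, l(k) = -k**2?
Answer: -3161711/2388 ≈ -1324.0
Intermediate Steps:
X = -1/2388 (X = 1/(-2388) = -1/2388 ≈ -0.00041876)
F(j, x) = -25 + 2*j (F(j, x) = (j - 1*(-5)**2) + j = (j - 1*25) + j = (j - 25) + j = (-25 + j) + j = -25 + 2*j)
(sqrt(-482 + 843) - X) + (F(18, 36) - 1354) = (sqrt(-482 + 843) - 1*(-1/2388)) + ((-25 + 2*18) - 1354) = (sqrt(361) + 1/2388) + ((-25 + 36) - 1354) = (19 + 1/2388) + (11 - 1354) = 45373/2388 - 1343 = -3161711/2388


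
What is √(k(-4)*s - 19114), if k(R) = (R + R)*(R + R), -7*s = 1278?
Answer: I*√1509130/7 ≈ 175.5*I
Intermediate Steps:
s = -1278/7 (s = -⅐*1278 = -1278/7 ≈ -182.57)
k(R) = 4*R² (k(R) = (2*R)*(2*R) = 4*R²)
√(k(-4)*s - 19114) = √((4*(-4)²)*(-1278/7) - 19114) = √((4*16)*(-1278/7) - 19114) = √(64*(-1278/7) - 19114) = √(-81792/7 - 19114) = √(-215590/7) = I*√1509130/7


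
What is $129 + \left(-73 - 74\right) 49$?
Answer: $-7074$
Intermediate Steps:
$129 + \left(-73 - 74\right) 49 = 129 - 7203 = -7074$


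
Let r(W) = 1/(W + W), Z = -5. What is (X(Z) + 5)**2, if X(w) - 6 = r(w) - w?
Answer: 25281/100 ≈ 252.81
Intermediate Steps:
r(W) = 1/(2*W)
X(w) = 6 + 1/(2*w) - w (X(w) = 6 + (1/(2*w) - w) = 6 + 1/(2*w) - w)
(X(Z) + 5)**2 = ((6 + (1/2)/(-5) - 1*(-5)) + 5)**2 = ((6 + (1/2)*(-1/5) + 5) + 5)**2 = ((6 - 1/10 + 5) + 5)**2 = (109/10 + 5)**2 = (159/10)**2 = 25281/100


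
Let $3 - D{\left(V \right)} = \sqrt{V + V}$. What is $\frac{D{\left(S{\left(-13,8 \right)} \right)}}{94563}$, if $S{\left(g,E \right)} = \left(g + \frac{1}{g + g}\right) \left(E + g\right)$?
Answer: $\frac{1}{31521} - \frac{\sqrt{22035}}{1229319} \approx -8.9026 \cdot 10^{-5}$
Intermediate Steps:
$S{\left(g,E \right)} = \left(E + g\right) \left(g + \frac{1}{2 g}\right)$ ($S{\left(g,E \right)} = \left(g + \frac{1}{2 g}\right) \left(E + g\right) = \left(E + g\right) \left(g + \frac{1}{2 g}\right)$)
$D{\left(V \right)} = 3 - \sqrt{2} \sqrt{V}$ ($D{\left(V \right)} = 3 - \sqrt{V + V} = 3 - \sqrt{2 V} = 3 - \sqrt{2} \sqrt{V}$)
$\frac{D{\left(S{\left(-13,8 \right)} \right)}}{94563} = \frac{3 - \sqrt{2} \sqrt{\frac{1}{2} + \left(-13\right)^{2} + 8 \left(-13\right) + \frac{1}{2} \cdot 8 \frac{1}{-13}}}{94563} = \left(3 - \sqrt{2} \sqrt{\frac{1}{2} + 169 - 104 + \frac{1}{2} \cdot 8 \left(- \frac{1}{13}\right)}\right) \frac{1}{94563} = \left(3 - \sqrt{2} \sqrt{\frac{1}{2} + 169 - 104 - \frac{4}{13}}\right) \frac{1}{94563} = \left(3 - \sqrt{2} \sqrt{\frac{1695}{26}}\right) \frac{1}{94563} = \left(3 - \sqrt{2} \frac{\sqrt{44070}}{26}\right) \frac{1}{94563} = \left(3 - \frac{\sqrt{22035}}{13}\right) \frac{1}{94563} = \frac{1}{31521} - \frac{\sqrt{22035}}{1229319}$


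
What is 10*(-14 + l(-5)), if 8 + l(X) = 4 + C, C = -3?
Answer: -210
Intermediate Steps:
l(X) = -7 (l(X) = -8 + (4 - 3) = -8 + 1 = -7)
10*(-14 + l(-5)) = 10*(-14 - 7) = 10*(-21) = -210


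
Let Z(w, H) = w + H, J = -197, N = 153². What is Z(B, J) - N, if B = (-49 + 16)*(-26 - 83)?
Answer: -20009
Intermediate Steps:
N = 23409
B = 3597 (B = -33*(-109) = 3597)
Z(w, H) = H + w
Z(B, J) - N = (-197 + 3597) - 1*23409 = 3400 - 23409 = -20009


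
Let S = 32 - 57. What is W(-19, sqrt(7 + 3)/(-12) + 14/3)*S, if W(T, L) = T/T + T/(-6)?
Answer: -625/6 ≈ -104.17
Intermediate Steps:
W(T, L) = 1 - T/6 (W(T, L) = 1 + T*(-1/6) = 1 - T/6)
S = -25
W(-19, sqrt(7 + 3)/(-12) + 14/3)*S = (1 - 1/6*(-19))*(-25) = (1 + 19/6)*(-25) = (25/6)*(-25) = -625/6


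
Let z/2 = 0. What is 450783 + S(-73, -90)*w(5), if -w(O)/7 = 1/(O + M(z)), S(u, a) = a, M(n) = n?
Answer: 450909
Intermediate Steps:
z = 0 (z = 2*0 = 0)
w(O) = -7/O (w(O) = -7/(O + 0) = -7/O)
450783 + S(-73, -90)*w(5) = 450783 - (-630)/5 = 450783 - 90*(-7/5) = 450783 + 126 = 450909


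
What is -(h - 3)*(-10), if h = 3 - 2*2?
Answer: -40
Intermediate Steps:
h = -1 (h = 3 - 4 = -1)
-(h - 3)*(-10) = -(-1 - 3)*(-10) = -(-4)*(-10) = -1*40 = -40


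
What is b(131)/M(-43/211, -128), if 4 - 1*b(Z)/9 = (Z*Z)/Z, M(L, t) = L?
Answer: 241173/43 ≈ 5608.7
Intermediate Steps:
b(Z) = 36 - 9*Z (b(Z) = 36 - 9*Z*Z/Z = 36 - 9*Z²/Z = 36 - 9*Z)
b(131)/M(-43/211, -128) = (36 - 9*131)/((-43/211)) = (36 - 1179)/((-43*1/211)) = -1143/(-43/211) = -1143*(-211/43) = 241173/43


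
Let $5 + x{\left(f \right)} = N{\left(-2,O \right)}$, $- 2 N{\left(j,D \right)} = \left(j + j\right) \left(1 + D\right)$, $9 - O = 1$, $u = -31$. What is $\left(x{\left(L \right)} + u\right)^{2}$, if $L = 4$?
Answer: $324$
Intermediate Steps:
$O = 8$ ($O = 9 - 1 = 8$)
$N{\left(j,D \right)} = - j \left(1 + D\right)$ ($N{\left(j,D \right)} = - \frac{\left(j + j\right) \left(1 + D\right)}{2} = - \frac{2 j \left(1 + D\right)}{2} = - j \left(1 + D\right)$)
$x{\left(f \right)} = 13$ ($x{\left(f \right)} = -5 - - 2 \left(1 + 8\right) = -5 - \left(-2\right) 9 = -5 + 18 = 13$)
$\left(x{\left(L \right)} + u\right)^{2} = \left(13 - 31\right)^{2} = \left(-18\right)^{2} = 324$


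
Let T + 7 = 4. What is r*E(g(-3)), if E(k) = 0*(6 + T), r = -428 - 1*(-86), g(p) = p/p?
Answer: 0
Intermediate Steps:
T = -3 (T = -7 + 4 = -3)
g(p) = 1
r = -342 (r = -428 + 86 = -342)
E(k) = 0 (E(k) = 0*(6 - 3) = 0*3 = 0)
r*E(g(-3)) = -342*0 = 0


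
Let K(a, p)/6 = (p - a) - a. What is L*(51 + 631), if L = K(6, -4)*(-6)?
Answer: 392832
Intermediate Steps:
K(a, p) = -12*a + 6*p (K(a, p) = 6*((p - a) - a) = 6*(p - 2*a) = -12*a + 6*p)
L = 576 (L = (-12*6 + 6*(-4))*(-6) = (-72 - 24)*(-6) = -96*(-6) = 576)
L*(51 + 631) = 576*(51 + 631) = 576*682 = 392832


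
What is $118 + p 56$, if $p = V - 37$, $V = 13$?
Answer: $-1226$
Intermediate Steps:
$p = -24$ ($p = 13 - 37 = -24$)
$118 + p 56 = 118 - 1344 = -1226$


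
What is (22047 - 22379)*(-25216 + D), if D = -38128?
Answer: 21030208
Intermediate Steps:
(22047 - 22379)*(-25216 + D) = (22047 - 22379)*(-25216 - 38128) = -332*(-63344) = 21030208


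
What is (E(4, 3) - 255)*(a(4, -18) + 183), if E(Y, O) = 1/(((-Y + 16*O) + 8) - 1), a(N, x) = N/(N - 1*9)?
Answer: -11846644/255 ≈ -46457.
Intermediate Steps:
a(N, x) = N/(-9 + N) (a(N, x) = N/(N - 9) = N/(-9 + N))
E(Y, O) = 1/(7 - Y + 16*O) (E(Y, O) = 1/((8 - Y + 16*O) - 1) = 1/(7 - Y + 16*O))
(E(4, 3) - 255)*(a(4, -18) + 183) = (1/(7 - 1*4 + 16*3) - 255)*(4/(-9 + 4) + 183) = (1/(7 - 4 + 48) - 255)*(4/(-5) + 183) = (1/51 - 255)*(4*(-⅕) + 183) = (1/51 - 255)*(-⅘ + 183) = -13004/51*911/5 = -11846644/255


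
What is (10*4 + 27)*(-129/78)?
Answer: -2881/26 ≈ -110.81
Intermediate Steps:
(10*4 + 27)*(-129/78) = (40 + 27)*(-129*1/78) = 67*(-43/26) = -2881/26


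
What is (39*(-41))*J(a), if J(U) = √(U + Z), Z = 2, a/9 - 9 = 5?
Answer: -12792*√2 ≈ -18091.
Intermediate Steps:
a = 126 (a = 81 + 9*5 = 81 + 45 = 126)
J(U) = √(2 + U) (J(U) = √(U + 2) = √(2 + U))
(39*(-41))*J(a) = (39*(-41))*√(2 + 126) = -12792*√2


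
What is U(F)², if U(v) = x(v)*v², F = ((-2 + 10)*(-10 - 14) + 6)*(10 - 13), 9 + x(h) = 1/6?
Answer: 7564601145924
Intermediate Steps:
x(h) = -53/6 (x(h) = -9 + 1/6 = -9 + ⅙ = -53/6)
F = 558 (F = (8*(-24) + 6)*(-3) = (-192 + 6)*(-3) = -186*(-3) = 558)
U(v) = -53*v²/6
U(F)² = (-53/6*558²)² = (-53/6*311364)² = (-2750382)² = 7564601145924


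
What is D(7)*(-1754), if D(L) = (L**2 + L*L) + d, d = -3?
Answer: -166630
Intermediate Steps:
D(L) = -3 + 2*L**2 (D(L) = (L**2 + L*L) - 3 = (L**2 + L**2) - 3 = 2*L**2 - 3 = -3 + 2*L**2)
D(7)*(-1754) = (-3 + 2*7**2)*(-1754) = (-3 + 2*49)*(-1754) = (-3 + 98)*(-1754) = 95*(-1754) = -166630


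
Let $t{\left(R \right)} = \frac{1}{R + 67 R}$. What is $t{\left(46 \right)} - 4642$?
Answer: $- \frac{14520175}{3128} \approx -4642.0$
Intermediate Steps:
$t{\left(R \right)} = \frac{1}{68 R}$
$t{\left(46 \right)} - 4642 = \frac{1}{68 \cdot 46} - 4642 = \frac{1}{68} \cdot \frac{1}{46} - 4642 = \frac{1}{3128} - 4642 = - \frac{14520175}{3128}$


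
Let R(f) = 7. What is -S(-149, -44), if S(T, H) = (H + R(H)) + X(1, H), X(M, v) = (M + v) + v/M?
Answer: 124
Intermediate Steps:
X(M, v) = M + v + v/M
S(T, H) = 8 + 3*H (S(T, H) = (H + 7) + (1 + H + H/1) = (7 + H) + (1 + H + H*1) = (7 + H) + (1 + H + H) = (7 + H) + (1 + 2*H) = 8 + 3*H)
-S(-149, -44) = -(8 + 3*(-44)) = -(8 - 132) = -1*(-124) = 124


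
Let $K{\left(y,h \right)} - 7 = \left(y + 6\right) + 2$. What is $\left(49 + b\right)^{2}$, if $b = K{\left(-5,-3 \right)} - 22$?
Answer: $1369$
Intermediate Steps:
$K{\left(y,h \right)} = 15 + y$ ($K{\left(y,h \right)} = 7 + \left(\left(y + 6\right) + 2\right) = 7 + \left(\left(6 + y\right) + 2\right) = 7 + \left(8 + y\right) = 15 + y$)
$b = -12$ ($b = \left(15 - 5\right) - 22 = 10 - 22 = -12$)
$\left(49 + b\right)^{2} = \left(49 - 12\right)^{2} = 37^{2} = 1369$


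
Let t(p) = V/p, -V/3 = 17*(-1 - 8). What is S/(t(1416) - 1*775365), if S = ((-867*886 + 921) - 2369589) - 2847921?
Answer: 941600824/121990709 ≈ 7.7186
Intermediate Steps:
S = -5984751 (S = ((-768162 + 921) - 2369589) - 2847921 = (-767241 - 2369589) - 2847921 = -3136830 - 2847921 = -5984751)
V = 459 (V = -51*(-1 - 8) = -51*(-9) = -3*(-153) = 459)
t(p) = 459/p
S/(t(1416) - 1*775365) = -5984751/(459/1416 - 1*775365) = -5984751/(459*(1/1416) - 775365) = -5984751/(153/472 - 775365) = -5984751/(-365972127/472) = -5984751*(-472/365972127) = 941600824/121990709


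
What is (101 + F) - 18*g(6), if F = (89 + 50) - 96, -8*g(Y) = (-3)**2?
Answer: 657/4 ≈ 164.25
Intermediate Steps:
g(Y) = -9/8 (g(Y) = -1/8*(-3)**2 = -1/8*9 = -9/8)
F = 43 (F = 139 - 96 = 43)
(101 + F) - 18*g(6) = (101 + 43) - 18*(-9/8) = 144 + 81/4 = 657/4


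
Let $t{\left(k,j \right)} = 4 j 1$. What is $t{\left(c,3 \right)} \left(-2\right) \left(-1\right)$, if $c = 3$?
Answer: $24$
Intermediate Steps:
$t{\left(k,j \right)} = 4 j$
$t{\left(c,3 \right)} \left(-2\right) \left(-1\right) = 4 \cdot 3 \left(-2\right) \left(-1\right) = 12 \left(-2\right) \left(-1\right) = \left(-24\right) \left(-1\right) = 24$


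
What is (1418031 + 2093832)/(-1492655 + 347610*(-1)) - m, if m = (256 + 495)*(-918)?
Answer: 1268708303907/1840265 ≈ 6.8942e+5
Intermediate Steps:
m = -689418 (m = 751*(-918) = -689418)
(1418031 + 2093832)/(-1492655 + 347610*(-1)) - m = (1418031 + 2093832)/(-1492655 + 347610*(-1)) - 1*(-689418) = 3511863/(-1492655 - 347610) + 689418 = 3511863/(-1840265) + 689418 = 3511863*(-1/1840265) + 689418 = -3511863/1840265 + 689418 = 1268708303907/1840265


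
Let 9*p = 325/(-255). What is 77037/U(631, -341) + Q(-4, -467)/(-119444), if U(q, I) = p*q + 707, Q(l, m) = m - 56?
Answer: 2111843039453/16931067556 ≈ 124.73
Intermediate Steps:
p = -65/459 (p = (325/(-255))/9 = (325*(-1/255))/9 = (⅑)*(-65/51) = -65/459 ≈ -0.14161)
Q(l, m) = -56 + m
U(q, I) = 707 - 65*q/459 (U(q, I) = -65*q/459 + 707 = 707 - 65*q/459)
77037/U(631, -341) + Q(-4, -467)/(-119444) = 77037/(707 - 65/459*631) + (-56 - 467)/(-119444) = 77037/(707 - 41015/459) - 523*(-1/119444) = 77037/(283498/459) + 523/119444 = 77037*(459/283498) + 523/119444 = 35359983/283498 + 523/119444 = 2111843039453/16931067556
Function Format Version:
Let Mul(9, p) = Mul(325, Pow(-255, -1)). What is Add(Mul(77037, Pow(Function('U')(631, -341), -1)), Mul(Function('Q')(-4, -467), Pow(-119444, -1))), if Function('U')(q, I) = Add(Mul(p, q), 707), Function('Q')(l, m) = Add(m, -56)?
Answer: Rational(2111843039453, 16931067556) ≈ 124.73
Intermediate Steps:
p = Rational(-65, 459) (p = Mul(Rational(1, 9), Mul(325, Pow(-255, -1))) = Mul(Rational(1, 9), Mul(325, Rational(-1, 255))) = Mul(Rational(1, 9), Rational(-65, 51)) = Rational(-65, 459) ≈ -0.14161)
Function('Q')(l, m) = Add(-56, m)
Function('U')(q, I) = Add(707, Mul(Rational(-65, 459), q)) (Function('U')(q, I) = Add(Mul(Rational(-65, 459), q), 707) = Add(707, Mul(Rational(-65, 459), q)))
Add(Mul(77037, Pow(Function('U')(631, -341), -1)), Mul(Function('Q')(-4, -467), Pow(-119444, -1))) = Add(Mul(77037, Pow(Add(707, Mul(Rational(-65, 459), 631)), -1)), Mul(Add(-56, -467), Pow(-119444, -1))) = Add(Mul(77037, Pow(Add(707, Rational(-41015, 459)), -1)), Mul(-523, Rational(-1, 119444))) = Add(Mul(77037, Pow(Rational(283498, 459), -1)), Rational(523, 119444)) = Add(Mul(77037, Rational(459, 283498)), Rational(523, 119444)) = Add(Rational(35359983, 283498), Rational(523, 119444)) = Rational(2111843039453, 16931067556)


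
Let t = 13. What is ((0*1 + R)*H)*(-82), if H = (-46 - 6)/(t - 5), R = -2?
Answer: -1066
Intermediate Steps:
H = -13/2 (H = (-46 - 6)/(13 - 5) = -52/8 = -52*⅛ = -13/2 ≈ -6.5000)
((0*1 + R)*H)*(-82) = ((0*1 - 2)*(-13/2))*(-82) = ((0 - 2)*(-13/2))*(-82) = -2*(-13/2)*(-82) = 13*(-82) = -1066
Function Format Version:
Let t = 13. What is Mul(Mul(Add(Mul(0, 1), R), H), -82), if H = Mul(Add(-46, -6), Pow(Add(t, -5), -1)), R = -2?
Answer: -1066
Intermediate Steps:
H = Rational(-13, 2) (H = Mul(Add(-46, -6), Pow(Add(13, -5), -1)) = Mul(-52, Pow(8, -1)) = Mul(-52, Rational(1, 8)) = Rational(-13, 2) ≈ -6.5000)
Mul(Mul(Add(Mul(0, 1), R), H), -82) = Mul(Mul(Add(Mul(0, 1), -2), Rational(-13, 2)), -82) = Mul(Mul(Add(0, -2), Rational(-13, 2)), -82) = Mul(Mul(-2, Rational(-13, 2)), -82) = Mul(13, -82) = -1066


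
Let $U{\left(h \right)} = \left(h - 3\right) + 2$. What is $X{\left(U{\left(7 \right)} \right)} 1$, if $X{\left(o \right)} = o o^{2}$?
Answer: $216$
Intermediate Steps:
$U{\left(h \right)} = -1 + h$ ($U{\left(h \right)} = \left(-3 + h\right) + 2 = -1 + h$)
$X{\left(o \right)} = o^{3}$
$X{\left(U{\left(7 \right)} \right)} 1 = \left(-1 + 7\right)^{3} \cdot 1 = 6^{3} \cdot 1 = 216 \cdot 1 = 216$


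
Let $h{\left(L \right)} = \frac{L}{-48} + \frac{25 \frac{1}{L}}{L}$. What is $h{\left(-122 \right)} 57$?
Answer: $\frac{4315489}{29768} \approx 144.97$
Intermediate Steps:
$h{\left(L \right)} = \frac{25}{L^{2}} - \frac{L}{48}$ ($h{\left(L \right)} = L \left(- \frac{1}{48}\right) + \frac{25}{L^{2}} = - \frac{L}{48} + \frac{25}{L^{2}} = \frac{25}{L^{2}} - \frac{L}{48}$)
$h{\left(-122 \right)} 57 = \left(\frac{25}{14884} - - \frac{61}{24}\right) 57 = \left(25 \cdot \frac{1}{14884} + \frac{61}{24}\right) 57 = \left(\frac{25}{14884} + \frac{61}{24}\right) 57 = \frac{227131}{89304} \cdot 57 = \frac{4315489}{29768}$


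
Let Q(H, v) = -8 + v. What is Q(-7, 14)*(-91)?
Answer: -546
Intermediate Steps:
Q(-7, 14)*(-91) = (-8 + 14)*(-91) = 6*(-91) = -546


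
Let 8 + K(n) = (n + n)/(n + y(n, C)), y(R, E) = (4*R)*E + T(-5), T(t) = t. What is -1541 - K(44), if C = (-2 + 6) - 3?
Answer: -329683/215 ≈ -1533.4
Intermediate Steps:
C = 1 (C = 4 - 3 = 1)
y(R, E) = -5 + 4*E*R (y(R, E) = (4*R)*E - 5 = 4*E*R - 5 = -5 + 4*E*R)
K(n) = -8 + 2*n/(-5 + 5*n) (K(n) = -8 + (n + n)/(n + (-5 + 4*1*n)) = -8 + (2*n)/(n + (-5 + 4*n)) = -8 + (2*n)/(-5 + 5*n) = -8 + 2*n/(-5 + 5*n))
-1541 - K(44) = -1541 - 2*(20 - 19*44)/(5*(-1 + 44)) = -1541 - 2*(20 - 836)/(5*43) = -1541 - 2*(-816)/(5*43) = -1541 - 1*(-1632/215) = -1541 + 1632/215 = -329683/215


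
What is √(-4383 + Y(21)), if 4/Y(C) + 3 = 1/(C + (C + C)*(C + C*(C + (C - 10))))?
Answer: I*√2092221520890/21845 ≈ 66.214*I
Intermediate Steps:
Y(C) = 4/(-3 + 1/(C + 2*C*(C + C*(-10 + 2*C)))) (Y(C) = 4/(-3 + 1/(C + (C + C)*(C + C*(C + (C - 10))))) = 4/(-3 + 1/(C + (2*C)*(C + C*(C + (-10 + C))))) = 4/(-3 + 1/(C + (2*C)*(C + C*(-10 + 2*C)))) = 4/(-3 + 1/(C + 2*C*(C + C*(-10 + 2*C)))))
√(-4383 + Y(21)) = √(-4383 + 4*21*(-1 - 4*21² + 18*21)/(-1 - 54*21² + 3*21 + 12*21³)) = √(-4383 + 4*21*(-1 - 4*441 + 378)/(-1 - 54*441 + 63 + 12*9261)) = √(-4383 + 4*21*(-1 - 1764 + 378)/(-1 - 23814 + 63 + 111132)) = √(-4383 + 4*21*(-1387)/87380) = √(-4383 + 4*21*(1/87380)*(-1387)) = √(-4383 - 29127/21845) = √(-95775762/21845) = I*√2092221520890/21845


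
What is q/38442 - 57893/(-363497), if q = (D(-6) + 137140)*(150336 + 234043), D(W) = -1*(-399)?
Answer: 19217035666856363/13973551674 ≈ 1.3752e+6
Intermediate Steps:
D(W) = 399
q = 52867103281 (q = (399 + 137140)*(150336 + 234043) = 137539*384379 = 52867103281)
q/38442 - 57893/(-363497) = 52867103281/38442 - 57893/(-363497) = 52867103281*(1/38442) - 57893*(-1/363497) = 52867103281/38442 + 57893/363497 = 19217035666856363/13973551674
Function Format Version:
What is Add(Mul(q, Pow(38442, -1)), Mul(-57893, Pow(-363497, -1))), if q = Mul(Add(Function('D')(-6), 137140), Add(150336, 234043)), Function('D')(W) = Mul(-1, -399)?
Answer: Rational(19217035666856363, 13973551674) ≈ 1.3752e+6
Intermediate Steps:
Function('D')(W) = 399
q = 52867103281 (q = Mul(Add(399, 137140), Add(150336, 234043)) = Mul(137539, 384379) = 52867103281)
Add(Mul(q, Pow(38442, -1)), Mul(-57893, Pow(-363497, -1))) = Add(Mul(52867103281, Pow(38442, -1)), Mul(-57893, Pow(-363497, -1))) = Add(Mul(52867103281, Rational(1, 38442)), Mul(-57893, Rational(-1, 363497))) = Add(Rational(52867103281, 38442), Rational(57893, 363497)) = Rational(19217035666856363, 13973551674)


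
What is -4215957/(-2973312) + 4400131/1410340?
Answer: 1585741258271/349448403840 ≈ 4.5378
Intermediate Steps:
-4215957/(-2973312) + 4400131/1410340 = -4215957*(-1/2973312) + 4400131*(1/1410340) = 1405319/991104 + 4400131/1410340 = 1585741258271/349448403840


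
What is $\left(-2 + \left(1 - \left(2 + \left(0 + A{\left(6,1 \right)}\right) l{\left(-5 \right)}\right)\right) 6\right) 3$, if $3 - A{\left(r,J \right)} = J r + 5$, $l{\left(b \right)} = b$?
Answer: $-744$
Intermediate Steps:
$A{\left(r,J \right)} = -2 - J r$ ($A{\left(r,J \right)} = 3 - \left(J r + 5\right) = 3 - \left(5 + J r\right) = -2 - J r$)
$\left(-2 + \left(1 - \left(2 + \left(0 + A{\left(6,1 \right)}\right) l{\left(-5 \right)}\right)\right) 6\right) 3 = \left(-2 + \left(1 - \left(2 + \left(0 - \left(2 + 1 \cdot 6\right)\right) \left(-5\right)\right)\right) 6\right) 3 = \left(-2 + \left(1 - \left(2 + \left(0 - 8\right) \left(-5\right)\right)\right) 6\right) 3 = \left(-2 + \left(1 - \left(2 - -40\right)\right) 6\right) 3 = \left(-2 + \left(1 - 42\right) 6\right) 3 = \left(-2 - 246\right) 3 = \left(-248\right) 3 = -744$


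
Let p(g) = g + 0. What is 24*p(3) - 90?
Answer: -18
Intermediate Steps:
p(g) = g
24*p(3) - 90 = 24*3 - 90 = 72 - 90 = -18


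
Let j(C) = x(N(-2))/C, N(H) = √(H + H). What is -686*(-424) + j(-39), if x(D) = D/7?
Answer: 290864 - 2*I/273 ≈ 2.9086e+5 - 0.007326*I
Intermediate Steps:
N(H) = √2*√H (N(H) = √(2*H) = √2*√H)
x(D) = D/7 (x(D) = D*(⅐) = D/7)
j(C) = 2*I/(7*C) (j(C) = ((√2*√(-2))/7)/C = ((√2*(I*√2))/7)/C = ((2*I)/7)/C = (2*I/7)/C = 2*I/(7*C))
-686*(-424) + j(-39) = -686*(-424) + (2/7)*I/(-39) = 290864 + (2/7)*I*(-1/39) = 290864 - 2*I/273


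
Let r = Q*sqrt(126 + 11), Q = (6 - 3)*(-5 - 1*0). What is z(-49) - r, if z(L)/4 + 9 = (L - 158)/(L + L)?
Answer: -1350/49 + 15*sqrt(137) ≈ 148.02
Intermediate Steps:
Q = -15 (Q = 3*(-5 + 0) = 3*(-5) = -15)
z(L) = -36 + 2*(-158 + L)/L (z(L) = -36 + 4*((L - 158)/(L + L)) = -36 + 4*((-158 + L)/((2*L))) = -36 + 4*((-158 + L)*(1/(2*L))) = -36 + 4*((-158 + L)/(2*L)) = -36 + 2*(-158 + L)/L)
r = -15*sqrt(137) (r = -15*sqrt(126 + 11) = -15*sqrt(137) ≈ -175.57)
z(-49) - r = (-34 - 316/(-49)) - (-15)*sqrt(137) = (-34 - 316*(-1/49)) + 15*sqrt(137) = (-34 + 316/49) + 15*sqrt(137) = -1350/49 + 15*sqrt(137)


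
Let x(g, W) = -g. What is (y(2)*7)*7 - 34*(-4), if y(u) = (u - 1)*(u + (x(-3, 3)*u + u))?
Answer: 626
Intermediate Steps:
y(u) = 5*u*(-1 + u) (y(u) = (u - 1)*(u + ((-1*(-3))*u + u)) = (-1 + u)*(u + (3*u + u)) = (-1 + u)*(u + 4*u) = (-1 + u)*(5*u) = 5*u*(-1 + u))
(y(2)*7)*7 - 34*(-4) = ((5*2*(-1 + 2))*7)*7 - 34*(-4) = ((5*2*1)*7)*7 + 136 = (10*7)*7 + 136 = 70*7 + 136 = 490 + 136 = 626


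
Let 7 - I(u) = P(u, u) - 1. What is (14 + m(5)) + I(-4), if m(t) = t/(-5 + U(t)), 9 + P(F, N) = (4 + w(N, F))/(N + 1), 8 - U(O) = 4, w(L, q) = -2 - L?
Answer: 28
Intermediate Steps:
U(O) = 4 (U(O) = 8 - 1*4 = 8 - 4 = 4)
P(F, N) = -9 + (2 - N)/(1 + N) (P(F, N) = -9 + (4 + (-2 - N))/(N + 1) = -9 + (2 - N)/(1 + N))
I(u) = 8 - (-7 - 10*u)/(1 + u) (I(u) = 7 - ((-7 - 10*u)/(1 + u) - 1) = 7 - (-1 + (-7 - 10*u)/(1 + u)) = 7 + (1 - (-7 - 10*u)/(1 + u)) = 8 - (-7 - 10*u)/(1 + u))
m(t) = -t (m(t) = t/(-5 + 4) = t/(-1) = t*(-1) = -t)
(14 + m(5)) + I(-4) = (14 - 1*5) + 3*(5 + 6*(-4))/(1 - 4) = (14 - 5) + 3*(5 - 24)/(-3) = 9 + 3*(-⅓)*(-19) = 9 + 19 = 28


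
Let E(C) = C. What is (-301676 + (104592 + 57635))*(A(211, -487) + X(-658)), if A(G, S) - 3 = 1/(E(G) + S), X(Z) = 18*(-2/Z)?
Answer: -11913193/28 ≈ -4.2547e+5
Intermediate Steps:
X(Z) = -36/Z
A(G, S) = 3 + 1/(G + S)
(-301676 + (104592 + 57635))*(A(211, -487) + X(-658)) = (-301676 + (104592 + 57635))*((1 + 3*211 + 3*(-487))/(211 - 487) - 36/(-658)) = (-301676 + 162227)*((1 + 633 - 1461)/(-276) - 36*(-1/658)) = -139449*(-1/276*(-827) + 18/329) = -139449*(827/276 + 18/329) = -139449*277051/90804 = -11913193/28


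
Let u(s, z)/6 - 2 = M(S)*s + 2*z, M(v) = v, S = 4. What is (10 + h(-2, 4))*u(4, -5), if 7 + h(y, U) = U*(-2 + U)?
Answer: 528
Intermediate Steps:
u(s, z) = 12 + 12*z + 24*s (u(s, z) = 12 + 6*(4*s + 2*z) = 12 + 6*(2*z + 4*s) = 12 + (12*z + 24*s) = 12 + 12*z + 24*s)
h(y, U) = -7 + U*(-2 + U)
(10 + h(-2, 4))*u(4, -5) = (10 + (-7 + 4**2 - 2*4))*(12 + 12*(-5) + 24*4) = (10 + (-7 + 16 - 8))*(12 - 60 + 96) = (10 + 1)*48 = 11*48 = 528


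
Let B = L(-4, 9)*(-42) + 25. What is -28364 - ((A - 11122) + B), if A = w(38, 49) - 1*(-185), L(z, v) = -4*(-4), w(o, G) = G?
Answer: -16829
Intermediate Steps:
L(z, v) = 16
A = 234 (A = 49 - 1*(-185) = 49 + 185 = 234)
B = -647 (B = 16*(-42) + 25 = -672 + 25 = -647)
-28364 - ((A - 11122) + B) = -28364 - ((234 - 11122) - 647) = -28364 - (-10888 - 647) = -28364 - 1*(-11535) = -28364 + 11535 = -16829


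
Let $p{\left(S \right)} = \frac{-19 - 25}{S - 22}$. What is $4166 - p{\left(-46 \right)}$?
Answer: $\frac{70811}{17} \approx 4165.4$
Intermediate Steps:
$p{\left(S \right)} = - \frac{44}{-22 + S}$
$4166 - p{\left(-46 \right)} = 4166 - - \frac{44}{-22 - 46} = 4166 - - \frac{44}{-68} = 4166 - \left(-44\right) \left(- \frac{1}{68}\right) = 4166 - \frac{11}{17} = \frac{70811}{17}$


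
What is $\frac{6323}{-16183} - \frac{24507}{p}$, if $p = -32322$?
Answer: $\frac{64074925}{174355642} \approx 0.3675$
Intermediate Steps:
$\frac{6323}{-16183} - \frac{24507}{p} = \frac{6323}{-16183} - \frac{24507}{-32322} = 6323 \left(- \frac{1}{16183}\right) - - \frac{8169}{10774} = - \frac{6323}{16183} + \frac{8169}{10774} = \frac{64074925}{174355642}$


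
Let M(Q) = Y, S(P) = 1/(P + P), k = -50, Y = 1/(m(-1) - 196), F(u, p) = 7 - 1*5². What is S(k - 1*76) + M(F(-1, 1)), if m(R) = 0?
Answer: -4/441 ≈ -0.0090703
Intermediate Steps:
F(u, p) = -18 (F(u, p) = 7 - 1*25 = 7 - 25 = -18)
Y = -1/196 (Y = 1/(0 - 196) = 1/(-196) = -1/196 ≈ -0.0051020)
S(P) = 1/(2*P)
M(Q) = -1/196
S(k - 1*76) + M(F(-1, 1)) = 1/(2*(-50 - 1*76)) - 1/196 = 1/(2*(-50 - 76)) - 1/196 = (½)/(-126) - 1/196 = (½)*(-1/126) - 1/196 = -1/252 - 1/196 = -4/441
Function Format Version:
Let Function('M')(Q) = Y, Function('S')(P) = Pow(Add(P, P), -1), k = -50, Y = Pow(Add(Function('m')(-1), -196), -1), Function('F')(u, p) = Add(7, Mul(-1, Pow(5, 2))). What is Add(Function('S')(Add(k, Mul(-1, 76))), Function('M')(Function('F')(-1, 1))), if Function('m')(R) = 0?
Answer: Rational(-4, 441) ≈ -0.0090703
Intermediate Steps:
Function('F')(u, p) = -18 (Function('F')(u, p) = Add(7, Mul(-1, 25)) = Add(7, -25) = -18)
Y = Rational(-1, 196) (Y = Pow(Add(0, -196), -1) = Pow(-196, -1) = Rational(-1, 196) ≈ -0.0051020)
Function('S')(P) = Mul(Rational(1, 2), Pow(P, -1)) (Function('S')(P) = Pow(Mul(2, P), -1) = Mul(Rational(1, 2), Pow(P, -1)))
Function('M')(Q) = Rational(-1, 196)
Add(Function('S')(Add(k, Mul(-1, 76))), Function('M')(Function('F')(-1, 1))) = Add(Mul(Rational(1, 2), Pow(Add(-50, Mul(-1, 76)), -1)), Rational(-1, 196)) = Add(Mul(Rational(1, 2), Pow(Add(-50, -76), -1)), Rational(-1, 196)) = Add(Mul(Rational(1, 2), Pow(-126, -1)), Rational(-1, 196)) = Add(Mul(Rational(1, 2), Rational(-1, 126)), Rational(-1, 196)) = Add(Rational(-1, 252), Rational(-1, 196)) = Rational(-4, 441)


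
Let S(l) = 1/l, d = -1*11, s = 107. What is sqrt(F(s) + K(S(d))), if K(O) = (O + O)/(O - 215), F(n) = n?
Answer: 17*sqrt(3066)/91 ≈ 10.344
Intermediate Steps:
d = -11
S(l) = 1/l
K(O) = 2*O/(-215 + O) (K(O) = (2*O)/(-215 + O) = 2*O/(-215 + O))
sqrt(F(s) + K(S(d))) = sqrt(107 + 2/(-11*(-215 + 1/(-11)))) = sqrt(107 + 2*(-1/11)/(-215 - 1/11)) = sqrt(107 + 2*(-1/11)/(-2366/11)) = sqrt(107 + 2*(-1/11)*(-11/2366)) = sqrt(107 + 1/1183) = sqrt(126582/1183) = 17*sqrt(3066)/91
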